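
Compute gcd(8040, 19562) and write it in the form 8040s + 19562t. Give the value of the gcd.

Apply Euclid's algorithm to 19562 and 8040:
19562 = 2×8040 + 3482
8040 = 2×3482 + 1076
3482 = 3×1076 + 254
1076 = 4×254 + 60
254 = 4×60 + 14
60 = 4×14 + 4
14 = 3×4 + 2
4 = 2×2 + 0
gcd(8040, 19562) = 2.
Back-substituting:
2 = 14 − 3·4
2 = −3·60 + 13·14
2 = 13·254 − 55·60
2 = −55·1076 + 233·254
2 = 233·3482 − 754·1076
2 = −754·8040 + 1741·3482
2 = 1741·19562 − 4236·8040
So 2 = (1741)·19562 + (-4236)·8040.

2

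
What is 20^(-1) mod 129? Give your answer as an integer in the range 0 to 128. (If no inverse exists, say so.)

71

Run Euclid on (129, 20):
129 = 6×20 + 9
20 = 2×9 + 2
9 = 4×2 + 1
2 = 2×1 + 0
gcd = 1, so the inverse exists. Back-substitute:
1 = 9 − 4·2
1 = −4·20 + 9·9
1 = 9·129 − 58·20
Thus 20·(-58) ≡ 1 (mod 129); reducing, -58 mod 129 = 71.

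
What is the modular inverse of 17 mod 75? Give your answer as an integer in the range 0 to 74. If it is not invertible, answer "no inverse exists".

Extended Euclidean algorithm:
75 = 4×17 + 7
17 = 2×7 + 3
7 = 2×3 + 1
3 = 3×1 + 0
The gcd is 1. Working backward:
1 = 7 − 2·3
1 = −2·17 + 5·7
1 = 5·75 − 22·17
Thus 17·(-22) ≡ 1 (mod 75); reducing, -22 mod 75 = 53.

53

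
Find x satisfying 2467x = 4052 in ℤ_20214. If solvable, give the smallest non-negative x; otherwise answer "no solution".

1370

First find gcd(2467, 20214):
20214 = 8*2467 + 478
2467 = 5*478 + 77
478 = 6*77 + 16
77 = 4*16 + 13
16 = 1*13 + 3
13 = 4*3 + 1
3 = 3*1 + 0
gcd = 1, so a unique solution mod 20214 exists.
Back-substitute for the Bézout coefficients:
1 = 13 − 4·3
1 = −4·16 + 5·13
1 = 5·77 − 24·16
1 = −24·478 + 149·77
1 = 149·2467 − 769·478
1 = −769·20214 + 6301·2467
So 2467·(6301) ≡ 1 (mod 20214), giving 2467⁻¹ ≡ 6301.
x ≡ 2467⁻¹·4052 ≡ 6301·4052 ≡ 1370 (mod 20214).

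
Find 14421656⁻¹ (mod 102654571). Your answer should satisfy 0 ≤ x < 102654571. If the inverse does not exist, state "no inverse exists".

60709384

Apply the Euclidean algorithm to 102654571 and 14421656:
102654571 = 7·14421656 + 1702979
14421656 = 8·1702979 + 797824
1702979 = 2·797824 + 107331
797824 = 7·107331 + 46507
107331 = 2·46507 + 14317
46507 = 3·14317 + 3556
14317 = 4·3556 + 93
3556 = 38·93 + 22
93 = 4·22 + 5
22 = 4·5 + 2
5 = 2·2 + 1
2 = 2·1 + 0
gcd = 1, so the inverse exists. Back-substitute:
1 = 5 − 2·2
1 = −2·22 + 9·5
1 = 9·93 − 38·22
1 = −38·3556 + 1453·93
1 = 1453·14317 − 5850·3556
1 = −5850·46507 + 19003·14317
1 = 19003·107331 − 43856·46507
1 = −43856·797824 + 325995·107331
1 = 325995·1702979 − 695846·797824
1 = −695846·14421656 + 5892763·1702979
1 = 5892763·102654571 − 41945187·14421656
Thus 14421656·(-41945187) ≡ 1 (mod 102654571); reducing, -41945187 mod 102654571 = 60709384.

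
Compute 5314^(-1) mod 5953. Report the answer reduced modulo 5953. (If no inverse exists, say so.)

4509

Extended Euclidean algorithm:
5953 = 1×5314 + 639
5314 = 8×639 + 202
639 = 3×202 + 33
202 = 6×33 + 4
33 = 8×4 + 1
4 = 4×1 + 0
The gcd is 1. Working backward:
1 = 33 − 8·4
1 = −8·202 + 49·33
1 = 49·639 − 155·202
1 = −155·5314 + 1289·639
1 = 1289·5953 − 1444·5314
Thus 5314·(-1444) ≡ 1 (mod 5953); reducing, -1444 mod 5953 = 4509.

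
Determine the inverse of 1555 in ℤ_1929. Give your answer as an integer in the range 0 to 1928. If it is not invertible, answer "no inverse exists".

1831

gcd(1929, 1555) by repeated division:
1929 = 1*1555 + 374
1555 = 4*374 + 59
374 = 6*59 + 20
59 = 2*20 + 19
20 = 1*19 + 1
19 = 19*1 + 0
gcd = 1, so the inverse exists. Back-substitute:
1 = 20 − 19
1 = −59 + 3·20
1 = 3·374 − 19·59
1 = −19·1555 + 79·374
1 = 79·1929 − 98·1555
Thus 1555·(-98) ≡ 1 (mod 1929); reducing, -98 mod 1929 = 1831.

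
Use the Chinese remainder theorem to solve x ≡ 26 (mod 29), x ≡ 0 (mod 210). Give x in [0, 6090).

Write x = 26 + 29·k. Then 29·k ≡ 0 − 26 ≡ 184 (mod 210).
Need 29⁻¹ mod 210. Extended Euclid on (210, 29):
210 = 7*29 + 7
29 = 4*7 + 1
7 = 7*1 + 0
Back-substitute:
1 = 29 − 4·7
1 = −4·210 + 29·29
29⁻¹ ≡ 29 (mod 210), so k ≡ 29·184 ≡ 86 (mod 210).
x = 26 + 29·86 = 2520.

2520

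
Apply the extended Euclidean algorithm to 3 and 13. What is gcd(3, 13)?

1

Euclidean algorithm:
13 = 4×3 + 1
3 = 3×1 + 0
gcd(3, 13) = 1.
Express as a combination:
1 = 13 − 4·3
So 1 = (1)·13 + (-4)·3.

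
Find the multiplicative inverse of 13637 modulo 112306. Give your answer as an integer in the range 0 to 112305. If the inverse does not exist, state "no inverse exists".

45937

Run Euclid on (112306, 13637):
112306 = 8×13637 + 3210
13637 = 4×3210 + 797
3210 = 4×797 + 22
797 = 36×22 + 5
22 = 4×5 + 2
5 = 2×2 + 1
2 = 2×1 + 0
Since gcd(13637, 112306) = 1, back-substitute to write 1 as a combination:
1 = 5 − 2·2
1 = −2·22 + 9·5
1 = 9·797 − 326·22
1 = −326·3210 + 1313·797
1 = 1313·13637 − 5578·3210
1 = −5578·112306 + 45937·13637
So 13637·45937 ≡ 1 (mod 112306).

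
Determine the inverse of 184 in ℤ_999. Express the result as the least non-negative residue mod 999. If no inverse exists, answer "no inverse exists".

Extended Euclidean algorithm:
999 = 5*184 + 79
184 = 2*79 + 26
79 = 3*26 + 1
26 = 26*1 + 0
Since gcd(184, 999) = 1, back-substitute to write 1 as a combination:
1 = 79 − 3·26
1 = −3·184 + 7·79
1 = 7·999 − 38·184
So 184·(-38) ≡ 1 (mod 999), and -38 ≡ 961 (mod 999).

961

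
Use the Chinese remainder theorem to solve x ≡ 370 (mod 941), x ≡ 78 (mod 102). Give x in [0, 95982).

71886

Write x = 370 + 941·k. Then 941·k ≡ 78 − 370 ≡ 14 (mod 102).
Need 941⁻¹ mod 102. Extended Euclid on (102, 23):
102 = 4*23 + 10
23 = 2*10 + 3
10 = 3*3 + 1
3 = 3*1 + 0
Back-substitute:
1 = 10 − 3·3
1 = −3·23 + 7·10
1 = 7·102 − 31·23
941⁻¹ ≡ 71 (mod 102), so k ≡ 71·14 ≡ 76 (mod 102).
x = 370 + 941·76 = 71886.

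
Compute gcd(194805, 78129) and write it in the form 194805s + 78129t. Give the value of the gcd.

Euclidean algorithm:
194805 = 2*78129 + 38547
78129 = 2*38547 + 1035
38547 = 37*1035 + 252
1035 = 4*252 + 27
252 = 9*27 + 9
27 = 3*9 + 0
gcd(194805, 78129) = 9.
Working backward:
9 = 252 − 9·27
9 = −9·1035 + 37·252
9 = 37·38547 − 1378·1035
9 = −1378·78129 + 2793·38547
9 = 2793·194805 − 6964·78129
So 9 = (2793)·194805 + (-6964)·78129.

9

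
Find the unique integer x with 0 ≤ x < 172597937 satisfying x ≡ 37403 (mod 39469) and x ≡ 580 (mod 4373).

Write x = 37403 + 39469·k. Then 39469·k ≡ 580 − 37403 ≡ 2534 (mod 4373).
Need 39469⁻¹ mod 4373. Extended Euclid on (4373, 112):
4373 = 39×112 + 5
112 = 22×5 + 2
5 = 2×2 + 1
2 = 2×1 + 0
Back-substitute:
1 = 5 − 2·2
1 = −2·112 + 45·5
1 = 45·4373 − 1757·112
39469⁻¹ ≡ 2616 (mod 4373), so k ≡ 2616·2534 ≡ 3849 (mod 4373).
x = 37403 + 39469·3849 = 151953584.

151953584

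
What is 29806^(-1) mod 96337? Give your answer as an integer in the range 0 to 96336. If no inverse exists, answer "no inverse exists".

Run Euclid on (96337, 29806):
96337 = 3*29806 + 6919
29806 = 4*6919 + 2130
6919 = 3*2130 + 529
2130 = 4*529 + 14
529 = 37*14 + 11
14 = 1*11 + 3
11 = 3*3 + 2
3 = 1*2 + 1
2 = 2*1 + 0
gcd = 1, so the inverse exists. Back-substitute:
1 = 3 − 2
1 = −11 + 4·3
1 = 4·14 − 5·11
1 = −5·529 + 189·14
1 = 189·2130 − 761·529
1 = −761·6919 + 2472·2130
1 = 2472·29806 − 10649·6919
1 = −10649·96337 + 34419·29806
So 29806·34419 ≡ 1 (mod 96337).

34419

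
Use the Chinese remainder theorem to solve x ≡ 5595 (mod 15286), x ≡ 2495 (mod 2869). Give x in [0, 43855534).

33604223

Write x = 5595 + 15286·k. Then 15286·k ≡ 2495 − 5595 ≡ 2638 (mod 2869).
Need 15286⁻¹ mod 2869. Extended Euclid on (2869, 941):
2869 = 3×941 + 46
941 = 20×46 + 21
46 = 2×21 + 4
21 = 5×4 + 1
4 = 4×1 + 0
Back-substitute:
1 = 21 − 5·4
1 = −5·46 + 11·21
1 = 11·941 − 225·46
1 = −225·2869 + 686·941
15286⁻¹ ≡ 686 (mod 2869), so k ≡ 686·2638 ≡ 2198 (mod 2869).
x = 5595 + 15286·2198 = 33604223.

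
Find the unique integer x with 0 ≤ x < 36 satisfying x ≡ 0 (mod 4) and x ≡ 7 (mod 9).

Write x = 0 + 4·k. Then 4·k ≡ 7 − 0 ≡ 7 (mod 9).
Need 4⁻¹ mod 9. Extended Euclid on (9, 4):
9 = 2×4 + 1
4 = 4×1 + 0
Back-substitute:
1 = 9 − 2·4
4⁻¹ ≡ 7 (mod 9), so k ≡ 7·7 ≡ 4 (mod 9).
x = 0 + 4·4 = 16.

16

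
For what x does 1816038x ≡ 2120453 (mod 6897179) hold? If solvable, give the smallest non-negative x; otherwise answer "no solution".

First find gcd(1816038, 6897179):
6897179 = 3×1816038 + 1449065
1816038 = 1×1449065 + 366973
1449065 = 3×366973 + 348146
366973 = 1×348146 + 18827
348146 = 18×18827 + 9260
18827 = 2×9260 + 307
9260 = 30×307 + 50
307 = 6×50 + 7
50 = 7×7 + 1
7 = 7×1 + 0
gcd = 1, so a unique solution mod 6897179 exists.
Back-substitute for the Bézout coefficients:
1 = 50 − 7·7
1 = −7·307 + 43·50
1 = 43·9260 − 1297·307
1 = −1297·18827 + 2637·9260
1 = 2637·348146 − 48763·18827
1 = −48763·366973 + 51400·348146
1 = 51400·1449065 − 202963·366973
1 = −202963·1816038 + 254363·1449065
1 = 254363·6897179 − 966052·1816038
So 1816038·(-966052) ≡ 1 (mod 6897179), giving 1816038⁻¹ ≡ 5931127.
x ≡ 1816038⁻¹·2120453 ≡ 5931127·2120453 ≡ 1198623 (mod 6897179).

1198623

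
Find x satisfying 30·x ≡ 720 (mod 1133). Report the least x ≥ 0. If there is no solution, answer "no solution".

First find gcd(30, 1133):
1133 = 37×30 + 23
30 = 1×23 + 7
23 = 3×7 + 2
7 = 3×2 + 1
2 = 2×1 + 0
gcd = 1, so a unique solution mod 1133 exists.
Back-substitute for the Bézout coefficients:
1 = 7 − 3·2
1 = −3·23 + 10·7
1 = 10·30 − 13·23
1 = −13·1133 + 491·30
So 30·(491) ≡ 1 (mod 1133), giving 30⁻¹ ≡ 491.
x ≡ 30⁻¹·720 ≡ 491·720 ≡ 24 (mod 1133).

24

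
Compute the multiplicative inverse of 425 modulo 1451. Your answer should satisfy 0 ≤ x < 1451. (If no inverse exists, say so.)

338

Extended Euclidean algorithm:
1451 = 3×425 + 176
425 = 2×176 + 73
176 = 2×73 + 30
73 = 2×30 + 13
30 = 2×13 + 4
13 = 3×4 + 1
4 = 4×1 + 0
The gcd is 1. Working backward:
1 = 13 − 3·4
1 = −3·30 + 7·13
1 = 7·73 − 17·30
1 = −17·176 + 41·73
1 = 41·425 − 99·176
1 = −99·1451 + 338·425
So 425·338 ≡ 1 (mod 1451).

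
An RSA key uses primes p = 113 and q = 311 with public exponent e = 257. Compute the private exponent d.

φ(n) = (p−1)(q−1) = 112·310 = 34720.
Need d with 257·d ≡ 1 (mod 34720). Apply the extended Euclidean algorithm:
34720 = 135·257 + 25
257 = 10·25 + 7
25 = 3·7 + 4
7 = 1·4 + 3
4 = 1·3 + 1
3 = 3·1 + 0
Back-substitute:
1 = 4 − 3
1 = −7 + 2·4
1 = 2·25 − 7·7
1 = −7·257 + 72·25
1 = 72·34720 − 9727·257
So 257·(-9727) ≡ 1 (mod 34720), hence d ≡ -9727 ≡ 24993 (mod 34720).

24993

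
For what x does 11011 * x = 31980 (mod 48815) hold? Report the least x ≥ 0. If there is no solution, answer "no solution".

First find gcd(11011, 48815):
48815 = 4·11011 + 4771
11011 = 2·4771 + 1469
4771 = 3·1469 + 364
1469 = 4·364 + 13
364 = 28·13 + 0
gcd = 13 and 13 | 31980, so solutions exist. Divide through by 13: 847x ≡ 2460 (mod 3755).
Now find 847⁻¹ mod 3755:
3755 = 4·847 + 367
847 = 2·367 + 113
367 = 3·113 + 28
113 = 4·28 + 1
28 = 28·1 + 0
Back-substitute:
1 = 113 − 4·28
1 = −4·367 + 13·113
1 = 13·847 − 30·367
1 = −30·3755 + 133·847
So 847⁻¹ ≡ 133 (mod 3755).
Then x ≡ 133·2460 ≡ 495 (mod 3755); the smallest non-negative solution is x = 495.

495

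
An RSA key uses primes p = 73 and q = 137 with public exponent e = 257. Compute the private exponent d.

6401

φ(n) = (p−1)(q−1) = 72·136 = 9792.
Need d with 257·d ≡ 1 (mod 9792). Apply the extended Euclidean algorithm:
9792 = 38*257 + 26
257 = 9*26 + 23
26 = 1*23 + 3
23 = 7*3 + 2
3 = 1*2 + 1
2 = 2*1 + 0
Back-substitute:
1 = 3 − 2
1 = −23 + 8·3
1 = 8·26 − 9·23
1 = −9·257 + 89·26
1 = 89·9792 − 3391·257
So 257·(-3391) ≡ 1 (mod 9792), hence d ≡ -3391 ≡ 6401 (mod 9792).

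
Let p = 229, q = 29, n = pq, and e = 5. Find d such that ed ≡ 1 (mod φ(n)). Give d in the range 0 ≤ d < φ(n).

1277

φ(n) = (p−1)(q−1) = 228·28 = 6384.
Need d with 5·d ≡ 1 (mod 6384). Apply the extended Euclidean algorithm:
6384 = 1276*5 + 4
5 = 1*4 + 1
4 = 4*1 + 0
Back-substitute:
1 = 5 − 4
1 = −6384 + 1277·5
So 5·1277 ≡ 1 (mod 6384), hence d = 1277.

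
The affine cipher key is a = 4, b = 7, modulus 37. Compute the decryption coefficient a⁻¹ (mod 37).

28

Run Euclid on (37, 4):
37 = 9×4 + 1
4 = 4×1 + 0
gcd = 1, so the inverse exists. Back-substitute:
1 = 37 − 9·4
Hence 4⁻¹ ≡ -9 ≡ 28 (mod 37).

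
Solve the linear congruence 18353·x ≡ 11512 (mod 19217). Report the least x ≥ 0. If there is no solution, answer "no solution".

First find gcd(18353, 19217):
19217 = 1·18353 + 864
18353 = 21·864 + 209
864 = 4·209 + 28
209 = 7·28 + 13
28 = 2·13 + 2
13 = 6·2 + 1
2 = 2·1 + 0
gcd = 1, so a unique solution mod 19217 exists.
Back-substitute for the Bézout coefficients:
1 = 13 − 6·2
1 = −6·28 + 13·13
1 = 13·209 − 97·28
1 = −97·864 + 401·209
1 = 401·18353 − 8518·864
1 = −8518·19217 + 8919·18353
So 18353·(8919) ≡ 1 (mod 19217), giving 18353⁻¹ ≡ 8919.
x ≡ 18353⁻¹·11512 ≡ 8919·11512 ≡ 18314 (mod 19217).

18314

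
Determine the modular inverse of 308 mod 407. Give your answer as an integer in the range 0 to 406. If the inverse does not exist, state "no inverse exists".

no inverse exists

Euclidean algorithm on 407, 308:
407 = 1×308 + 99
308 = 3×99 + 11
99 = 9×11 + 0
gcd(308, 407) = 11 ≠ 1, so 308 has no multiplicative inverse modulo 407.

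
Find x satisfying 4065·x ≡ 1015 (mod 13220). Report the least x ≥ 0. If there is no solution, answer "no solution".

2267

First find gcd(4065, 13220):
13220 = 3×4065 + 1025
4065 = 3×1025 + 990
1025 = 1×990 + 35
990 = 28×35 + 10
35 = 3×10 + 5
10 = 2×5 + 0
gcd = 5 and 5 | 1015, so solutions exist. Divide through by 5: 813x ≡ 203 (mod 2644).
Now find 813⁻¹ mod 2644:
2644 = 3×813 + 205
813 = 3×205 + 198
205 = 1×198 + 7
198 = 28×7 + 2
7 = 3×2 + 1
2 = 2×1 + 0
Back-substitute:
1 = 7 − 3·2
1 = −3·198 + 85·7
1 = 85·205 − 88·198
1 = −88·813 + 349·205
1 = 349·2644 − 1135·813
So 813·(-1135) ≡ 1 (mod 2644), i.e. 813⁻¹ ≡ 1509.
Then x ≡ 1509·203 ≡ 2267 (mod 2644); the smallest non-negative solution is x = 2267.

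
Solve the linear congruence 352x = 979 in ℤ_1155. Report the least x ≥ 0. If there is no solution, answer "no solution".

First find gcd(352, 1155):
1155 = 3×352 + 99
352 = 3×99 + 55
99 = 1×55 + 44
55 = 1×44 + 11
44 = 4×11 + 0
gcd = 11 and 11 | 979, so solutions exist. Divide through by 11: 32x ≡ 89 (mod 105).
Now find 32⁻¹ mod 105:
105 = 3*32 + 9
32 = 3*9 + 5
9 = 1*5 + 4
5 = 1*4 + 1
4 = 4*1 + 0
Back-substitute:
1 = 5 − 4
1 = −9 + 2·5
1 = 2·32 − 7·9
1 = −7·105 + 23·32
So 32⁻¹ ≡ 23 (mod 105).
Then x ≡ 23·89 ≡ 52 (mod 105); the smallest non-negative solution is x = 52.

52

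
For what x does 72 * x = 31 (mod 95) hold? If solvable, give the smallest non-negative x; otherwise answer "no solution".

First find gcd(72, 95):
95 = 1×72 + 23
72 = 3×23 + 3
23 = 7×3 + 2
3 = 1×2 + 1
2 = 2×1 + 0
gcd = 1, so a unique solution mod 95 exists.
Back-substitute for the Bézout coefficients:
1 = 3 − 2
1 = −23 + 8·3
1 = 8·72 − 25·23
1 = −25·95 + 33·72
So 72·(33) ≡ 1 (mod 95), giving 72⁻¹ ≡ 33.
x ≡ 72⁻¹·31 ≡ 33·31 ≡ 73 (mod 95).

73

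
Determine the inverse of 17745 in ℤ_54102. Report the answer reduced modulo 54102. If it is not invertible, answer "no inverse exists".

no inverse exists

Compute gcd(17745, 54102):
54102 = 3*17745 + 867
17745 = 20*867 + 405
867 = 2*405 + 57
405 = 7*57 + 6
57 = 9*6 + 3
6 = 2*3 + 0
gcd(17745, 54102) = 3 ≠ 1, so 17745 has no multiplicative inverse modulo 54102.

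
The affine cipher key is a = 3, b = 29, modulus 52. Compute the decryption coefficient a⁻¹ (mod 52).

Run Euclid on (52, 3):
52 = 17·3 + 1
3 = 3·1 + 0
Since gcd(3, 52) = 1, back-substitute to write 1 as a combination:
1 = 52 − 17·3
Hence 3⁻¹ ≡ -17 ≡ 35 (mod 52).

35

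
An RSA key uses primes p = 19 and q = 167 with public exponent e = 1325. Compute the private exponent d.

221

φ(n) = (p−1)(q−1) = 18·166 = 2988.
Need d with 1325·d ≡ 1 (mod 2988). Apply the extended Euclidean algorithm:
2988 = 2*1325 + 338
1325 = 3*338 + 311
338 = 1*311 + 27
311 = 11*27 + 14
27 = 1*14 + 13
14 = 1*13 + 1
13 = 13*1 + 0
Back-substitute:
1 = 14 − 13
1 = −27 + 2·14
1 = 2·311 − 23·27
1 = −23·338 + 25·311
1 = 25·1325 − 98·338
1 = −98·2988 + 221·1325
So 1325·221 ≡ 1 (mod 2988), hence d = 221.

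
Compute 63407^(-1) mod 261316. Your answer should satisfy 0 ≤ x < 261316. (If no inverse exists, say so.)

Apply the Euclidean algorithm to 261316 and 63407:
261316 = 4*63407 + 7688
63407 = 8*7688 + 1903
7688 = 4*1903 + 76
1903 = 25*76 + 3
76 = 25*3 + 1
3 = 3*1 + 0
Since gcd(63407, 261316) = 1, back-substitute to write 1 as a combination:
1 = 76 − 25·3
1 = −25·1903 + 626·76
1 = 626·7688 − 2529·1903
1 = −2529·63407 + 20858·7688
1 = 20858·261316 − 85961·63407
Thus 63407·(-85961) ≡ 1 (mod 261316); reducing, -85961 mod 261316 = 175355.

175355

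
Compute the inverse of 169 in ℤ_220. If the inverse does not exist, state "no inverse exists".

Run Euclid on (220, 169):
220 = 1·169 + 51
169 = 3·51 + 16
51 = 3·16 + 3
16 = 5·3 + 1
3 = 3·1 + 0
The gcd is 1. Working backward:
1 = 16 − 5·3
1 = −5·51 + 16·16
1 = 16·169 − 53·51
1 = −53·220 + 69·169
So 169·69 ≡ 1 (mod 220).

69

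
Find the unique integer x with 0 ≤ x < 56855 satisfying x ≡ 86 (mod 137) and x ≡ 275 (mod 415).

Write x = 86 + 137·k. Then 137·k ≡ 275 − 86 ≡ 189 (mod 415).
Need 137⁻¹ mod 415. Extended Euclid on (415, 137):
415 = 3×137 + 4
137 = 34×4 + 1
4 = 4×1 + 0
Back-substitute:
1 = 137 − 34·4
1 = −34·415 + 103·137
137⁻¹ ≡ 103 (mod 415), so k ≡ 103·189 ≡ 377 (mod 415).
x = 86 + 137·377 = 51735.

51735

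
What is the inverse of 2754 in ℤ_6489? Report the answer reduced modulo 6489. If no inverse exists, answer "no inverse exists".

no inverse exists

Compute gcd(2754, 6489):
6489 = 2·2754 + 981
2754 = 2·981 + 792
981 = 1·792 + 189
792 = 4·189 + 36
189 = 5·36 + 9
36 = 4·9 + 0
gcd(2754, 6489) = 9 ≠ 1, so 2754 has no multiplicative inverse modulo 6489.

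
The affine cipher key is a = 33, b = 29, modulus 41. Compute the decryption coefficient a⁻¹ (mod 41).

gcd(41, 33) by repeated division:
41 = 1×33 + 8
33 = 4×8 + 1
8 = 8×1 + 0
gcd = 1, so the inverse exists. Back-substitute:
1 = 33 − 4·8
1 = −4·41 + 5·33
So 33·5 ≡ 1 (mod 41).

5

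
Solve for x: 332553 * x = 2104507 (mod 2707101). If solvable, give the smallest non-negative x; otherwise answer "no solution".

no solution

gcd(332553, 2707101):
2707101 = 8·332553 + 46677
332553 = 7·46677 + 5814
46677 = 8·5814 + 165
5814 = 35·165 + 39
165 = 4·39 + 9
39 = 4·9 + 3
9 = 3·3 + 0
gcd = 3, but 3 ∤ 2104507, so the congruence has no solution.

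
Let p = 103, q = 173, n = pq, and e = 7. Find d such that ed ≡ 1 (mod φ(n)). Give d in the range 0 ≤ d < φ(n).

7519

φ(n) = (p−1)(q−1) = 102·172 = 17544.
Need d with 7·d ≡ 1 (mod 17544). Apply the extended Euclidean algorithm:
17544 = 2506*7 + 2
7 = 3*2 + 1
2 = 2*1 + 0
Back-substitute:
1 = 7 − 3·2
1 = −3·17544 + 7519·7
So 7·7519 ≡ 1 (mod 17544), hence d = 7519.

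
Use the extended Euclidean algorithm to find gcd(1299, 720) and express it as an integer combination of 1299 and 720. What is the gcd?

3

Repeated division:
1299 = 1*720 + 579
720 = 1*579 + 141
579 = 4*141 + 15
141 = 9*15 + 6
15 = 2*6 + 3
6 = 2*3 + 0
gcd(1299, 720) = 3.
Back-substituting:
3 = 15 − 2·6
3 = −2·141 + 19·15
3 = 19·579 − 78·141
3 = −78·720 + 97·579
3 = 97·1299 − 175·720
So 3 = (97)·1299 + (-175)·720.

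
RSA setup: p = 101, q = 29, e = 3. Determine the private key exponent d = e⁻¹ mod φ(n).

φ(n) = (p−1)(q−1) = 100·28 = 2800.
Need d with 3·d ≡ 1 (mod 2800). Apply the extended Euclidean algorithm:
2800 = 933*3 + 1
3 = 3*1 + 0
Back-substitute:
1 = 2800 − 933·3
So 3·(-933) ≡ 1 (mod 2800), hence d ≡ -933 ≡ 1867 (mod 2800).

1867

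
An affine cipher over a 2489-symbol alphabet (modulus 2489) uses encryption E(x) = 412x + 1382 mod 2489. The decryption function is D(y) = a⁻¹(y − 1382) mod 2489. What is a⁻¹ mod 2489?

1903

Run Euclid on (2489, 412):
2489 = 6×412 + 17
412 = 24×17 + 4
17 = 4×4 + 1
4 = 4×1 + 0
gcd = 1, so the inverse exists. Back-substitute:
1 = 17 − 4·4
1 = −4·412 + 97·17
1 = 97·2489 − 586·412
Thus 412·(-586) ≡ 1 (mod 2489); reducing, -586 mod 2489 = 1903.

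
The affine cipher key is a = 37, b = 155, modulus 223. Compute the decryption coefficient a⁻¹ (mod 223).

Extended Euclidean algorithm:
223 = 6*37 + 1
37 = 37*1 + 0
The gcd is 1. Working backward:
1 = 223 − 6·37
Hence 37⁻¹ ≡ -6 ≡ 217 (mod 223).

217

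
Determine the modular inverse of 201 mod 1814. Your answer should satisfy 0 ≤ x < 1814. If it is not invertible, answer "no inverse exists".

361

Apply the Euclidean algorithm to 1814 and 201:
1814 = 9·201 + 5
201 = 40·5 + 1
5 = 5·1 + 0
gcd = 1, so the inverse exists. Back-substitute:
1 = 201 − 40·5
1 = −40·1814 + 361·201
So 201·361 ≡ 1 (mod 1814).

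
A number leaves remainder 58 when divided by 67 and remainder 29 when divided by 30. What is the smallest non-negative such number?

929

Write x = 58 + 67·k. Then 67·k ≡ 29 − 58 ≡ 1 (mod 30).
Need 67⁻¹ mod 30. Extended Euclid on (30, 7):
30 = 4*7 + 2
7 = 3*2 + 1
2 = 2*1 + 0
Back-substitute:
1 = 7 − 3·2
1 = −3·30 + 13·7
67⁻¹ ≡ 13 (mod 30), so k ≡ 13·1 ≡ 13 (mod 30).
x = 58 + 67·13 = 929.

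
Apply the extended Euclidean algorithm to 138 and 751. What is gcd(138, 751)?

1

Euclidean algorithm:
751 = 5×138 + 61
138 = 2×61 + 16
61 = 3×16 + 13
16 = 1×13 + 3
13 = 4×3 + 1
3 = 3×1 + 0
gcd(138, 751) = 1.
Working backward:
1 = 13 − 4·3
1 = −4·16 + 5·13
1 = 5·61 − 19·16
1 = −19·138 + 43·61
1 = 43·751 − 234·138
So 1 = (43)·751 + (-234)·138.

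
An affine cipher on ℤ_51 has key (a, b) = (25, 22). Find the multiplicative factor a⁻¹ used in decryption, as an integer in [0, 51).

Run Euclid on (51, 25):
51 = 2*25 + 1
25 = 25*1 + 0
The gcd is 1. Working backward:
1 = 51 − 2·25
So 25·(-2) ≡ 1 (mod 51), and -2 ≡ 49 (mod 51).

49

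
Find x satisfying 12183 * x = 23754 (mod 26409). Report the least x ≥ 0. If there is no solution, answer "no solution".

First find gcd(12183, 26409):
26409 = 2*12183 + 2043
12183 = 5*2043 + 1968
2043 = 1*1968 + 75
1968 = 26*75 + 18
75 = 4*18 + 3
18 = 6*3 + 0
gcd = 3 and 3 | 23754, so solutions exist. Divide through by 3: 4061x ≡ 7918 (mod 8803).
Now find 4061⁻¹ mod 8803:
8803 = 2×4061 + 681
4061 = 5×681 + 656
681 = 1×656 + 25
656 = 26×25 + 6
25 = 4×6 + 1
6 = 6×1 + 0
Back-substitute:
1 = 25 − 4·6
1 = −4·656 + 105·25
1 = 105·681 − 109·656
1 = −109·4061 + 650·681
1 = 650·8803 − 1409·4061
So 4061·(-1409) ≡ 1 (mod 8803), i.e. 4061⁻¹ ≡ 7394.
Then x ≡ 7394·7918 ≡ 5742 (mod 8803); the smallest non-negative solution is x = 5742.

5742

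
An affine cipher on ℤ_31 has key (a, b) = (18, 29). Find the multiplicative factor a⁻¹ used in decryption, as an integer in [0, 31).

19

Extended Euclidean algorithm:
31 = 1·18 + 13
18 = 1·13 + 5
13 = 2·5 + 3
5 = 1·3 + 2
3 = 1·2 + 1
2 = 2·1 + 0
The gcd is 1. Working backward:
1 = 3 − 2
1 = −5 + 2·3
1 = 2·13 − 5·5
1 = −5·18 + 7·13
1 = 7·31 − 12·18
Hence 18⁻¹ ≡ -12 ≡ 19 (mod 31).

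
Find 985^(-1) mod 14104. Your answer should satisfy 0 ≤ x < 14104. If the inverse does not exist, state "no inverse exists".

10825

Run Euclid on (14104, 985):
14104 = 14*985 + 314
985 = 3*314 + 43
314 = 7*43 + 13
43 = 3*13 + 4
13 = 3*4 + 1
4 = 4*1 + 0
The gcd is 1. Working backward:
1 = 13 − 3·4
1 = −3·43 + 10·13
1 = 10·314 − 73·43
1 = −73·985 + 229·314
1 = 229·14104 − 3279·985
Hence 985⁻¹ ≡ -3279 ≡ 10825 (mod 14104).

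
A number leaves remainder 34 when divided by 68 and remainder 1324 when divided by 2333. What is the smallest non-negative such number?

Write x = 34 + 68·k. Then 68·k ≡ 1324 − 34 ≡ 1290 (mod 2333).
Need 68⁻¹ mod 2333. Extended Euclid on (2333, 68):
2333 = 34·68 + 21
68 = 3·21 + 5
21 = 4·5 + 1
5 = 5·1 + 0
Back-substitute:
1 = 21 − 4·5
1 = −4·68 + 13·21
1 = 13·2333 − 446·68
68⁻¹ ≡ 1887 (mod 2333), so k ≡ 1887·1290 ≡ 911 (mod 2333).
x = 34 + 68·911 = 61982.

61982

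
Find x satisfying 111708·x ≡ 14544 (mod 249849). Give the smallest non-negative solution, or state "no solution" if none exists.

First find gcd(111708, 249849):
249849 = 2*111708 + 26433
111708 = 4*26433 + 5976
26433 = 4*5976 + 2529
5976 = 2*2529 + 918
2529 = 2*918 + 693
918 = 1*693 + 225
693 = 3*225 + 18
225 = 12*18 + 9
18 = 2*9 + 0
gcd = 9 and 9 | 14544, so solutions exist. Divide through by 9: 12412x ≡ 1616 (mod 27761).
Now find 12412⁻¹ mod 27761:
27761 = 2·12412 + 2937
12412 = 4·2937 + 664
2937 = 4·664 + 281
664 = 2·281 + 102
281 = 2·102 + 77
102 = 1·77 + 25
77 = 3·25 + 2
25 = 12·2 + 1
2 = 2·1 + 0
Back-substitute:
1 = 25 − 12·2
1 = −12·77 + 37·25
1 = 37·102 − 49·77
1 = −49·281 + 135·102
1 = 135·664 − 319·281
1 = −319·2937 + 1411·664
1 = 1411·12412 − 5963·2937
1 = −5963·27761 + 13337·12412
So 12412⁻¹ ≡ 13337 (mod 27761).
Then x ≡ 13337·1616 ≡ 10056 (mod 27761); the smallest non-negative solution is x = 10056.

10056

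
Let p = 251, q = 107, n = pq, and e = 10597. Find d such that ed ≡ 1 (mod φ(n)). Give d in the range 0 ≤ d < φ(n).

φ(n) = (p−1)(q−1) = 250·106 = 26500.
Need d with 10597·d ≡ 1 (mod 26500). Apply the extended Euclidean algorithm:
26500 = 2*10597 + 5306
10597 = 1*5306 + 5291
5306 = 1*5291 + 15
5291 = 352*15 + 11
15 = 1*11 + 4
11 = 2*4 + 3
4 = 1*3 + 1
3 = 3*1 + 0
Back-substitute:
1 = 4 − 3
1 = −11 + 3·4
1 = 3·15 − 4·11
1 = −4·5291 + 1411·15
1 = 1411·5306 − 1415·5291
1 = −1415·10597 + 2826·5306
1 = 2826·26500 − 7067·10597
So 10597·(-7067) ≡ 1 (mod 26500), hence d ≡ -7067 ≡ 19433 (mod 26500).

19433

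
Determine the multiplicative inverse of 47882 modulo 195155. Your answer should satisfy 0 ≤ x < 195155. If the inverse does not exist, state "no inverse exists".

Extended Euclidean algorithm:
195155 = 4*47882 + 3627
47882 = 13*3627 + 731
3627 = 4*731 + 703
731 = 1*703 + 28
703 = 25*28 + 3
28 = 9*3 + 1
3 = 3*1 + 0
The gcd is 1. Working backward:
1 = 28 − 9·3
1 = −9·703 + 226·28
1 = 226·731 − 235·703
1 = −235·3627 + 1166·731
1 = 1166·47882 − 15393·3627
1 = −15393·195155 + 62738·47882
So 47882·62738 ≡ 1 (mod 195155).

62738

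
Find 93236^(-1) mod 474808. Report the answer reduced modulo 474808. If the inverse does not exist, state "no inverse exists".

Euclidean algorithm on 474808, 93236:
474808 = 5·93236 + 8628
93236 = 10·8628 + 6956
8628 = 1·6956 + 1672
6956 = 4·1672 + 268
1672 = 6·268 + 64
268 = 4·64 + 12
64 = 5·12 + 4
12 = 3·4 + 0
The gcd is 4, not 1, hence no inverse exists.

no inverse exists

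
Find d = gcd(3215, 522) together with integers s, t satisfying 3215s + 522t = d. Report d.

Apply Euclid's algorithm to 3215 and 522:
3215 = 6·522 + 83
522 = 6·83 + 24
83 = 3·24 + 11
24 = 2·11 + 2
11 = 5·2 + 1
2 = 2·1 + 0
gcd(3215, 522) = 1.
Express as a combination:
1 = 11 − 5·2
1 = −5·24 + 11·11
1 = 11·83 − 38·24
1 = −38·522 + 239·83
1 = 239·3215 − 1472·522
So 1 = (239)·3215 + (-1472)·522.

1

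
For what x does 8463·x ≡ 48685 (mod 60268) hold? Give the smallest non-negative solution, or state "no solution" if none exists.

First find gcd(8463, 60268):
60268 = 7×8463 + 1027
8463 = 8×1027 + 247
1027 = 4×247 + 39
247 = 6×39 + 13
39 = 3×13 + 0
gcd = 13 and 13 | 48685, so solutions exist. Divide through by 13: 651x ≡ 3745 (mod 4636).
Now find 651⁻¹ mod 4636:
4636 = 7×651 + 79
651 = 8×79 + 19
79 = 4×19 + 3
19 = 6×3 + 1
3 = 3×1 + 0
Back-substitute:
1 = 19 − 6·3
1 = −6·79 + 25·19
1 = 25·651 − 206·79
1 = −206·4636 + 1467·651
So 651⁻¹ ≡ 1467 (mod 4636).
Then x ≡ 1467·3745 ≡ 255 (mod 4636); the smallest non-negative solution is x = 255.

255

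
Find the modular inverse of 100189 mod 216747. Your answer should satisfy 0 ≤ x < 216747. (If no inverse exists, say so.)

164179

Apply the Euclidean algorithm to 216747 and 100189:
216747 = 2*100189 + 16369
100189 = 6*16369 + 1975
16369 = 8*1975 + 569
1975 = 3*569 + 268
569 = 2*268 + 33
268 = 8*33 + 4
33 = 8*4 + 1
4 = 4*1 + 0
The gcd is 1. Working backward:
1 = 33 − 8·4
1 = −8·268 + 65·33
1 = 65·569 − 138·268
1 = −138·1975 + 479·569
1 = 479·16369 − 3970·1975
1 = −3970·100189 + 24299·16369
1 = 24299·216747 − 52568·100189
Hence 100189⁻¹ ≡ -52568 ≡ 164179 (mod 216747).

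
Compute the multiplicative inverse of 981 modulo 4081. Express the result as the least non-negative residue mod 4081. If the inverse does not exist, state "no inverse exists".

gcd(4081, 981) by repeated division:
4081 = 4×981 + 157
981 = 6×157 + 39
157 = 4×39 + 1
39 = 39×1 + 0
The gcd is 1. Working backward:
1 = 157 − 4·39
1 = −4·981 + 25·157
1 = 25·4081 − 104·981
Thus 981·(-104) ≡ 1 (mod 4081); reducing, -104 mod 4081 = 3977.

3977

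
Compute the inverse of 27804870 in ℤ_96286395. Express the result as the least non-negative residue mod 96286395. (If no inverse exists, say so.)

no inverse exists

Euclidean algorithm on 96286395, 27804870:
96286395 = 3·27804870 + 12871785
27804870 = 2·12871785 + 2061300
12871785 = 6·2061300 + 503985
2061300 = 4·503985 + 45360
503985 = 11·45360 + 5025
45360 = 9·5025 + 135
5025 = 37·135 + 30
135 = 4·30 + 15
30 = 2·15 + 0
gcd(27804870, 96286395) = 15 ≠ 1, so 27804870 has no multiplicative inverse modulo 96286395.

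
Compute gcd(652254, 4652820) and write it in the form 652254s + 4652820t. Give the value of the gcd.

6

Euclidean algorithm:
4652820 = 7·652254 + 87042
652254 = 7·87042 + 42960
87042 = 2·42960 + 1122
42960 = 38·1122 + 324
1122 = 3·324 + 150
324 = 2·150 + 24
150 = 6·24 + 6
24 = 4·6 + 0
gcd(652254, 4652820) = 6.
Back-substituting:
6 = 150 − 6·24
6 = −6·324 + 13·150
6 = 13·1122 − 45·324
6 = −45·42960 + 1723·1122
6 = 1723·87042 − 3491·42960
6 = −3491·652254 + 26160·87042
6 = 26160·4652820 − 186611·652254
So 6 = (26160)·4652820 + (-186611)·652254.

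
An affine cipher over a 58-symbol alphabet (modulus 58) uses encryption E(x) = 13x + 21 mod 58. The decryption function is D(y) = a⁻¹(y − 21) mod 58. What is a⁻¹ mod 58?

Apply the Euclidean algorithm to 58 and 13:
58 = 4×13 + 6
13 = 2×6 + 1
6 = 6×1 + 0
Since gcd(13, 58) = 1, back-substitute to write 1 as a combination:
1 = 13 − 2·6
1 = −2·58 + 9·13
So 13·9 ≡ 1 (mod 58).

9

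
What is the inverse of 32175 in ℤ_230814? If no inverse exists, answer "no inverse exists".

no inverse exists

Euclidean algorithm on 230814, 32175:
230814 = 7×32175 + 5589
32175 = 5×5589 + 4230
5589 = 1×4230 + 1359
4230 = 3×1359 + 153
1359 = 8×153 + 135
153 = 1×135 + 18
135 = 7×18 + 9
18 = 2×9 + 0
Since gcd = 9 > 1, 32175 is not a unit mod 230814.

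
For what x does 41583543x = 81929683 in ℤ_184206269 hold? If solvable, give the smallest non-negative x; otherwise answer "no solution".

166648382

First find gcd(41583543, 184206269):
184206269 = 4·41583543 + 17872097
41583543 = 2·17872097 + 5839349
17872097 = 3·5839349 + 354050
5839349 = 16·354050 + 174549
354050 = 2·174549 + 4952
174549 = 35·4952 + 1229
4952 = 4·1229 + 36
1229 = 34·36 + 5
36 = 7·5 + 1
5 = 5·1 + 0
gcd = 1, so a unique solution mod 184206269 exists.
Back-substitute for the Bézout coefficients:
1 = 36 − 7·5
1 = −7·1229 + 239·36
1 = 239·4952 − 963·1229
1 = −963·174549 + 33944·4952
1 = 33944·354050 − 68851·174549
1 = −68851·5839349 + 1135560·354050
1 = 1135560·17872097 − 3475531·5839349
1 = −3475531·41583543 + 8086622·17872097
1 = 8086622·184206269 − 35822019·41583543
So 41583543·(-35822019) ≡ 1 (mod 184206269), giving 41583543⁻¹ ≡ 148384250.
x ≡ 41583543⁻¹·81929683 ≡ 148384250·81929683 ≡ 166648382 (mod 184206269).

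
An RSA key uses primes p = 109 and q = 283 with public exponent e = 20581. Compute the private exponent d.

21037

φ(n) = (p−1)(q−1) = 108·282 = 30456.
Need d with 20581·d ≡ 1 (mod 30456). Apply the extended Euclidean algorithm:
30456 = 1·20581 + 9875
20581 = 2·9875 + 831
9875 = 11·831 + 734
831 = 1·734 + 97
734 = 7·97 + 55
97 = 1·55 + 42
55 = 1·42 + 13
42 = 3·13 + 3
13 = 4·3 + 1
3 = 3·1 + 0
Back-substitute:
1 = 13 − 4·3
1 = −4·42 + 13·13
1 = 13·55 − 17·42
1 = −17·97 + 30·55
1 = 30·734 − 227·97
1 = −227·831 + 257·734
1 = 257·9875 − 3054·831
1 = −3054·20581 + 6365·9875
1 = 6365·30456 − 9419·20581
So 20581·(-9419) ≡ 1 (mod 30456), hence d ≡ -9419 ≡ 21037 (mod 30456).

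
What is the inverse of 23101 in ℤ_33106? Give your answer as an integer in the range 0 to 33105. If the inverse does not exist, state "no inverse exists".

Apply the Euclidean algorithm to 33106 and 23101:
33106 = 1×23101 + 10005
23101 = 2×10005 + 3091
10005 = 3×3091 + 732
3091 = 4×732 + 163
732 = 4×163 + 80
163 = 2×80 + 3
80 = 26×3 + 2
3 = 1×2 + 1
2 = 2×1 + 0
gcd = 1, so the inverse exists. Back-substitute:
1 = 3 − 2
1 = −80 + 27·3
1 = 27·163 − 55·80
1 = −55·732 + 247·163
1 = 247·3091 − 1043·732
1 = −1043·10005 + 3376·3091
1 = 3376·23101 − 7795·10005
1 = −7795·33106 + 11171·23101
So 23101·11171 ≡ 1 (mod 33106).

11171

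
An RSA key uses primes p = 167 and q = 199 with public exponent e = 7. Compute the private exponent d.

φ(n) = (p−1)(q−1) = 166·198 = 32868.
Need d with 7·d ≡ 1 (mod 32868). Apply the extended Euclidean algorithm:
32868 = 4695·7 + 3
7 = 2·3 + 1
3 = 3·1 + 0
Back-substitute:
1 = 7 − 2·3
1 = −2·32868 + 9391·7
So 7·9391 ≡ 1 (mod 32868), hence d = 9391.

9391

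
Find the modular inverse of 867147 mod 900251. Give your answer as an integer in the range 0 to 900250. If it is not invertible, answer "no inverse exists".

Extended Euclidean algorithm:
900251 = 1×867147 + 33104
867147 = 26×33104 + 6443
33104 = 5×6443 + 889
6443 = 7×889 + 220
889 = 4×220 + 9
220 = 24×9 + 4
9 = 2×4 + 1
4 = 4×1 + 0
gcd = 1, so the inverse exists. Back-substitute:
1 = 9 − 2·4
1 = −2·220 + 49·9
1 = 49·889 − 198·220
1 = −198·6443 + 1435·889
1 = 1435·33104 − 7373·6443
1 = −7373·867147 + 193133·33104
1 = 193133·900251 − 200506·867147
Hence 867147⁻¹ ≡ -200506 ≡ 699745 (mod 900251).

699745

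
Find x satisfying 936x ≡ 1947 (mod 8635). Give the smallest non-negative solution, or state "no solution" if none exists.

7447

First find gcd(936, 8635):
8635 = 9×936 + 211
936 = 4×211 + 92
211 = 2×92 + 27
92 = 3×27 + 11
27 = 2×11 + 5
11 = 2×5 + 1
5 = 5×1 + 0
gcd = 1, so a unique solution mod 8635 exists.
Back-substitute for the Bézout coefficients:
1 = 11 − 2·5
1 = −2·27 + 5·11
1 = 5·92 − 17·27
1 = −17·211 + 39·92
1 = 39·936 − 173·211
1 = −173·8635 + 1596·936
So 936·(1596) ≡ 1 (mod 8635), giving 936⁻¹ ≡ 1596.
x ≡ 936⁻¹·1947 ≡ 1596·1947 ≡ 7447 (mod 8635).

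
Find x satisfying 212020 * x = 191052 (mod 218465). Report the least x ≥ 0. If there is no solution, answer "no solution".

gcd(212020, 218465):
218465 = 1×212020 + 6445
212020 = 32×6445 + 5780
6445 = 1×5780 + 665
5780 = 8×665 + 460
665 = 1×460 + 205
460 = 2×205 + 50
205 = 4×50 + 5
50 = 10×5 + 0
gcd = 5, but 5 ∤ 191052, so the congruence has no solution.

no solution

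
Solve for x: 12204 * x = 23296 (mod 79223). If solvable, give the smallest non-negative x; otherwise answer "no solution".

First find gcd(12204, 79223):
79223 = 6·12204 + 5999
12204 = 2·5999 + 206
5999 = 29·206 + 25
206 = 8·25 + 6
25 = 4·6 + 1
6 = 6·1 + 0
gcd = 1, so a unique solution mod 79223 exists.
Back-substitute for the Bézout coefficients:
1 = 25 − 4·6
1 = −4·206 + 33·25
1 = 33·5999 − 961·206
1 = −961·12204 + 1955·5999
1 = 1955·79223 − 12691·12204
So 12204·(-12691) ≡ 1 (mod 79223), giving 12204⁻¹ ≡ 66532.
x ≡ 12204⁻¹·23296 ≡ 66532·23296 ≡ 10700 (mod 79223).

10700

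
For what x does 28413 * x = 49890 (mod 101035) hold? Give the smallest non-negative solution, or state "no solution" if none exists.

no solution

gcd(28413, 101035):
101035 = 3*28413 + 15796
28413 = 1*15796 + 12617
15796 = 1*12617 + 3179
12617 = 3*3179 + 3080
3179 = 1*3080 + 99
3080 = 31*99 + 11
99 = 9*11 + 0
gcd = 11, but 11 ∤ 49890, so the congruence has no solution.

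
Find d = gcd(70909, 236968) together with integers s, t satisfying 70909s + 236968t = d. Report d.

Euclidean algorithm:
236968 = 3·70909 + 24241
70909 = 2·24241 + 22427
24241 = 1·22427 + 1814
22427 = 12·1814 + 659
1814 = 2·659 + 496
659 = 1·496 + 163
496 = 3·163 + 7
163 = 23·7 + 2
7 = 3·2 + 1
2 = 2·1 + 0
gcd(70909, 236968) = 1.
Working backward:
1 = 7 − 3·2
1 = −3·163 + 70·7
1 = 70·496 − 213·163
1 = −213·659 + 283·496
1 = 283·1814 − 779·659
1 = −779·22427 + 9631·1814
1 = 9631·24241 − 10410·22427
1 = −10410·70909 + 30451·24241
1 = 30451·236968 − 101763·70909
So 1 = (30451)·236968 + (-101763)·70909.

1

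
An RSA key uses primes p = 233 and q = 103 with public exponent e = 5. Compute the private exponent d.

4733

φ(n) = (p−1)(q−1) = 232·102 = 23664.
Need d with 5·d ≡ 1 (mod 23664). Apply the extended Euclidean algorithm:
23664 = 4732·5 + 4
5 = 1·4 + 1
4 = 4·1 + 0
Back-substitute:
1 = 5 − 4
1 = −23664 + 4733·5
So 5·4733 ≡ 1 (mod 23664), hence d = 4733.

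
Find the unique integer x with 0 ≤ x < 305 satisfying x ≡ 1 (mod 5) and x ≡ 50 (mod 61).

Write x = 1 + 5·k. Then 5·k ≡ 50 − 1 ≡ 49 (mod 61).
Need 5⁻¹ mod 61. Extended Euclid on (61, 5):
61 = 12*5 + 1
5 = 5*1 + 0
Back-substitute:
1 = 61 − 12·5
5⁻¹ ≡ 49 (mod 61), so k ≡ 49·49 ≡ 22 (mod 61).
x = 1 + 5·22 = 111.

111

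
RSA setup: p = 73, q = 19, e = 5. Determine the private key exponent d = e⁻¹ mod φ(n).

1037

φ(n) = (p−1)(q−1) = 72·18 = 1296.
Need d with 5·d ≡ 1 (mod 1296). Apply the extended Euclidean algorithm:
1296 = 259*5 + 1
5 = 5*1 + 0
Back-substitute:
1 = 1296 − 259·5
So 5·(-259) ≡ 1 (mod 1296), hence d ≡ -259 ≡ 1037 (mod 1296).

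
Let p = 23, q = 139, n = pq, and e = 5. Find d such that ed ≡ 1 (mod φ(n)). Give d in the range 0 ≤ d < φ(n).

2429

φ(n) = (p−1)(q−1) = 22·138 = 3036.
Need d with 5·d ≡ 1 (mod 3036). Apply the extended Euclidean algorithm:
3036 = 607·5 + 1
5 = 5·1 + 0
Back-substitute:
1 = 3036 − 607·5
So 5·(-607) ≡ 1 (mod 3036), hence d ≡ -607 ≡ 2429 (mod 3036).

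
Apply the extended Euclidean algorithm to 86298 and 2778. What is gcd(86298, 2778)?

6

Apply Euclid's algorithm to 86298 and 2778:
86298 = 31·2778 + 180
2778 = 15·180 + 78
180 = 2·78 + 24
78 = 3·24 + 6
24 = 4·6 + 0
gcd(86298, 2778) = 6.
Working backward:
6 = 78 − 3·24
6 = −3·180 + 7·78
6 = 7·2778 − 108·180
6 = −108·86298 + 3355·2778
So 6 = (-108)·86298 + (3355)·2778.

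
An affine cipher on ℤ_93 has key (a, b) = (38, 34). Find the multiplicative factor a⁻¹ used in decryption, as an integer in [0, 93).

Apply the Euclidean algorithm to 93 and 38:
93 = 2·38 + 17
38 = 2·17 + 4
17 = 4·4 + 1
4 = 4·1 + 0
The gcd is 1. Working backward:
1 = 17 − 4·4
1 = −4·38 + 9·17
1 = 9·93 − 22·38
So 38·(-22) ≡ 1 (mod 93), and -22 ≡ 71 (mod 93).

71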